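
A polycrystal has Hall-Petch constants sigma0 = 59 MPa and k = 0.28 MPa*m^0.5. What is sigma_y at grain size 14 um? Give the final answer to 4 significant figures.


sigma_y = sigma0 + k / sqrt(d)
d = 14 um = 1.4e-05 m
sigma_y = 59 + 0.28 / sqrt(1.4e-05)
sigma_y = 133.8 MPa


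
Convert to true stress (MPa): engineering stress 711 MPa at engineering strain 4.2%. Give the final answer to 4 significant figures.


sigma_true = sigma_eng * (1 + epsilon_eng)
sigma_true = 711 * (1 + 0.042)
sigma_true = 740.9 MPa


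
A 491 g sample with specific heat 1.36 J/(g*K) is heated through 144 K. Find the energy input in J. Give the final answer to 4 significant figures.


Q = m * cp * dT
Q = 491 * 1.36 * 144
Q = 96160 J


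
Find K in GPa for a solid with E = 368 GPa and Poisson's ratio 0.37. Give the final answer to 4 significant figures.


K = E / (3*(1-2*nu))
K = 368 / (3*(1-2*0.37))
K = 471.8 GPa


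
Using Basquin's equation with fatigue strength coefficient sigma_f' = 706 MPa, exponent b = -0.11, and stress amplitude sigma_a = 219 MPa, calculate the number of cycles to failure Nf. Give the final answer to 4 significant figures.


sigma_a = sigma_f' * (2*Nf)^b
2*Nf = (sigma_a / sigma_f')^(1/b)
2*Nf = (219 / 706)^(1/-0.11)
2*Nf = 41827.3
Nf = 20910 cycles


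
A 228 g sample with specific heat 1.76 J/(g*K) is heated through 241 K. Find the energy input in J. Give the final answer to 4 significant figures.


Q = m * cp * dT
Q = 228 * 1.76 * 241
Q = 96710 J


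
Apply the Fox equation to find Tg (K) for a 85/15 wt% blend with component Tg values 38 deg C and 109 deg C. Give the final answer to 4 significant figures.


1/Tg = w1/Tg1 + w2/Tg2 (in Kelvin)
Tg1 = 311.15 K, Tg2 = 382.15 K
1/Tg = 0.85/311.15 + 0.15/382.15
Tg = 320.1 K


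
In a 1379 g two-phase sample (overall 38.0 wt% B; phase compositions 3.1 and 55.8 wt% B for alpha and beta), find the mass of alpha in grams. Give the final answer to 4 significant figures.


f_alpha = (C_beta - C0) / (C_beta - C_alpha)
f_alpha = (55.8 - 38.0) / (55.8 - 3.1) = 0.337761
m_alpha = f_alpha * m_total = 0.337761 * 1379 = 465.8 g


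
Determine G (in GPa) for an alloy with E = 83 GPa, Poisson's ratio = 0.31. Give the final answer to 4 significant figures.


G = E / (2*(1+nu))
G = 83 / (2*(1+0.31))
G = 31.68 GPa


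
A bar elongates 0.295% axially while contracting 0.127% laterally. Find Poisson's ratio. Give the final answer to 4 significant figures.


nu = -epsilon_lat / epsilon_axial
Lateral strain is contraction (negative), so using magnitudes:
nu = 0.127 / 0.295
nu = 0.4305


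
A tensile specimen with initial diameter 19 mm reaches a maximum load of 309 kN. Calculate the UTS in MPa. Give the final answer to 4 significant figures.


A0 = pi*(d/2)^2 = pi*(19/2)^2 = 283.529 mm^2
UTS = F_max / A0 = 309*1000 / 283.529
UTS = 1090 MPa


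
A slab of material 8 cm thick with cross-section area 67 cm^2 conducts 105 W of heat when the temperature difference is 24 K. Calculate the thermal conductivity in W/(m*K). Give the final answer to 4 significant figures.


k = Q*L / (A*dT)
L = 0.08 m, A = 6.7e-03 m^2
k = 105 * 0.08 / (6.7e-03 * 24)
k = 52.24 W/(m*K)


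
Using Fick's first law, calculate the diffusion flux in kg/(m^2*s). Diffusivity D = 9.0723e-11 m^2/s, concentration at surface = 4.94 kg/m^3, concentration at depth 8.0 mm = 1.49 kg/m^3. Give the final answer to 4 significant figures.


J = -D * (dC/dx) = D * (C1 - C2) / dx
J = 9.0723e-11 * (4.94 - 1.49) / 8e-03
J = 3.912e-08 kg/(m^2*s)


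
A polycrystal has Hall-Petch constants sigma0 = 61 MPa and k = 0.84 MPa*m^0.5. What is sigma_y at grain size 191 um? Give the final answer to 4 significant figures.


sigma_y = sigma0 + k / sqrt(d)
d = 191 um = 1.91e-04 m
sigma_y = 61 + 0.84 / sqrt(1.91e-04)
sigma_y = 121.8 MPa


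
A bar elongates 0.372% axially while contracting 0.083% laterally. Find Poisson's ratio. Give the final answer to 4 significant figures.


nu = -epsilon_lat / epsilon_axial
Lateral strain is contraction (negative), so using magnitudes:
nu = 0.083 / 0.372
nu = 0.2231


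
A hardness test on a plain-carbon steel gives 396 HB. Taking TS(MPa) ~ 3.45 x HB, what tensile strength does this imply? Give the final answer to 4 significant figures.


TS (MPa) = 3.45 * HB
TS = 3.45 * 396
TS = 1366 MPa


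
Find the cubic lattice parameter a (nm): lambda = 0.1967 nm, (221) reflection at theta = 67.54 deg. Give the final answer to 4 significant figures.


d = lambda / (2*sin(theta))
d = 0.1967 / (2*sin(67.54 deg))
d = 0.106423 nm
a = d * sqrt(h^2+k^2+l^2) = 0.106423 * sqrt(9)
a = 0.3193 nm


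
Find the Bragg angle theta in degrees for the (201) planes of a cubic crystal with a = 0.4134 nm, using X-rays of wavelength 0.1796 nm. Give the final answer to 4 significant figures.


d = a / sqrt(h^2+k^2+l^2)
d = 0.4134 / sqrt(5) = 0.184878 nm
lambda = 2*d*sin(theta)  =>  sin(theta) = lambda / (2*d)
sin(theta) = 0.1796 / (2 * 0.184878) = 0.485725
theta = 29.06 deg


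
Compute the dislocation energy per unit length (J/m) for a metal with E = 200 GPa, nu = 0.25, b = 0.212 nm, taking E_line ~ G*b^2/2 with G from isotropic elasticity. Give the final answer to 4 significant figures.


Step 1: G = E / (2*(1+nu))
G = 200 / (2*(1+0.25)) = 80 GPa = 8e+10 Pa
Step 2: E_line = G*b^2/2
b = 0.212 nm = 2.12e-10 m
E_line = 0.5 * 8e+10 * (2.12e-10)^2 = 1.798e-09 J/m


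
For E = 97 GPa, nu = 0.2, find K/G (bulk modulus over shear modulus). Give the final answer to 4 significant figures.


G = E / (2*(1+nu))
G = 97 / (2*(1+0.2)) = 40.4167 GPa
K = E / (3*(1-2*nu))
K = 97 / (3*(1-2*0.2)) = 53.8889 GPa
K/G = 53.8889 / 40.4167 = 1.333


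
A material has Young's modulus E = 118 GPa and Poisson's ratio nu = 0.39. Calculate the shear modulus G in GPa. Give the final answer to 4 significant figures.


G = E / (2*(1+nu))
G = 118 / (2*(1+0.39))
G = 42.45 GPa


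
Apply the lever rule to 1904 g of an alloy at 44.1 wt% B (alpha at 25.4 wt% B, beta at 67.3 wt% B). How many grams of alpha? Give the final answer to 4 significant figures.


f_alpha = (C_beta - C0) / (C_beta - C_alpha)
f_alpha = (67.3 - 44.1) / (67.3 - 25.4) = 0.553699
m_alpha = f_alpha * m_total = 0.553699 * 1904 = 1054 g


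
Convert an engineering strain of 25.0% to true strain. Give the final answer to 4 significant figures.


epsilon_true = ln(1 + epsilon_eng)
epsilon_true = ln(1 + 0.25)
epsilon_true = 0.2231


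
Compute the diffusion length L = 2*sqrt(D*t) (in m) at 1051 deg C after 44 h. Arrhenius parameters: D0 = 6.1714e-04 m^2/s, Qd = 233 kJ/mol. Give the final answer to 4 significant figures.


Step 1: D = D0 * exp(-Qd/(R*T))
T = 1324.15 K
D = 6.1714e-04 * exp(-233e3 / (8.314 * 1324.15)) = 3.96957e-13 m^2/s
Step 2: L = 2*sqrt(D*t)
t = 44 h = 158400 s
L = 2*sqrt(3.96957e-13 * 158400) = 5.015e-04 m


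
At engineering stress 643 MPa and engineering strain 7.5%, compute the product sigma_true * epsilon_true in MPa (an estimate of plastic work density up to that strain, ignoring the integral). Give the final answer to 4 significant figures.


sigma_true = sigma_eng * (1 + epsilon_eng)
sigma_true = 643 * (1 + 0.075) = 691.225 MPa
epsilon_true = ln(1 + epsilon_eng)
epsilon_true = ln(1 + 0.075) = 0.0723207
sigma_true * epsilon_true = 691.225 * 0.0723207 = 49.99 MPa


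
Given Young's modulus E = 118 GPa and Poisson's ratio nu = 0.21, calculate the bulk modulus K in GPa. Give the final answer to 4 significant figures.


K = E / (3*(1-2*nu))
K = 118 / (3*(1-2*0.21))
K = 67.82 GPa


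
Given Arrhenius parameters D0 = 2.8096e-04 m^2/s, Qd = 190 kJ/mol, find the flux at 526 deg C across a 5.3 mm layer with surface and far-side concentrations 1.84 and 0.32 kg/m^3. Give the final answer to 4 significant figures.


Step 1: D = D0 * exp(-Qd/(R*T))
T = 526 + 273.15 = 799.15 K
D = 2.8096e-04 * exp(-190e3 / (8.314 * 799.15)) = 1.06973e-16 m^2/s
Step 2: J = D * (C1 - C2) / dx
J = 1.06973e-16 * (1.84 - 0.32) / 5.3e-03
J = 3.068e-14 kg/(m^2*s)


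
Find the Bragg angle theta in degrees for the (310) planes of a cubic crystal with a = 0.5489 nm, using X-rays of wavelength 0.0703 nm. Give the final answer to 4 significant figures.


d = a / sqrt(h^2+k^2+l^2)
d = 0.5489 / sqrt(10) = 0.173577 nm
lambda = 2*d*sin(theta)  =>  sin(theta) = lambda / (2*d)
sin(theta) = 0.0703 / (2 * 0.173577) = 0.202503
theta = 11.68 deg


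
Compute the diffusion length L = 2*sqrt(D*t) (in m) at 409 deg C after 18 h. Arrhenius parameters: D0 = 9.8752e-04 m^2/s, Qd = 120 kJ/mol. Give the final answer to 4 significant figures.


Step 1: D = D0 * exp(-Qd/(R*T))
T = 682.15 K
D = 9.8752e-04 * exp(-120e3 / (8.314 * 682.15)) = 6.38836e-13 m^2/s
Step 2: L = 2*sqrt(D*t)
t = 18 h = 64800 s
L = 2*sqrt(6.38836e-13 * 64800) = 4.069e-04 m


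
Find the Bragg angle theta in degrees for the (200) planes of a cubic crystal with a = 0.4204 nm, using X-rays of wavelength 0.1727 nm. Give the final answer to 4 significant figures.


d = a / sqrt(h^2+k^2+l^2)
d = 0.4204 / sqrt(4) = 0.2102 nm
lambda = 2*d*sin(theta)  =>  sin(theta) = lambda / (2*d)
sin(theta) = 0.1727 / (2 * 0.2102) = 0.410799
theta = 24.26 deg


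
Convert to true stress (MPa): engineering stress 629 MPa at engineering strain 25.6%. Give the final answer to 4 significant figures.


sigma_true = sigma_eng * (1 + epsilon_eng)
sigma_true = 629 * (1 + 0.256)
sigma_true = 790 MPa


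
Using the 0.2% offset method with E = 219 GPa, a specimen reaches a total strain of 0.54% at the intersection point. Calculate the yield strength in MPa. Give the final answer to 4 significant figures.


Offset strain = 0.002
Elastic strain at yield = total_strain - offset = 5.4e-03 - 0.002 = 3.4e-03
sigma_y = E * elastic_strain = 219000 * 3.4e-03
sigma_y = 744.6 MPa


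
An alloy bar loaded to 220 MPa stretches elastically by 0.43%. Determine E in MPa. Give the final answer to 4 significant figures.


E = sigma / epsilon
epsilon = 0.43% = 4.3e-03
E = 220 / 4.3e-03
E = 51160 MPa


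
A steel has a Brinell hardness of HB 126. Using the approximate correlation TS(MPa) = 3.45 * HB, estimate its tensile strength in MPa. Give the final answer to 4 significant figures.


TS (MPa) = 3.45 * HB
TS = 3.45 * 126
TS = 434.7 MPa


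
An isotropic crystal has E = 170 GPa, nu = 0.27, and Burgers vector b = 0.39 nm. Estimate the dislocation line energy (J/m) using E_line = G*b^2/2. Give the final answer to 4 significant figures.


Step 1: G = E / (2*(1+nu))
G = 170 / (2*(1+0.27)) = 66.9291 GPa = 6.69291e+10 Pa
Step 2: E_line = G*b^2/2
b = 0.39 nm = 3.9e-10 m
E_line = 0.5 * 6.69291e+10 * (3.9e-10)^2 = 5.09e-09 J/m


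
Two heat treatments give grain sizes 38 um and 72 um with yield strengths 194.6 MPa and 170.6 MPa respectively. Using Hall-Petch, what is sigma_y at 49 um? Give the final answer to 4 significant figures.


sigma_y = sigma0 + k / sqrt(d)
1/sqrt(d1) = 1/sqrt(3.8e-05) = 162.221;  1/sqrt(d2) = 117.851
k = (sigma1 - sigma2) / (1/sqrt(d1) - 1/sqrt(d2)) = (194.6 - 170.6) / (162.221 - 117.851) = 0.540902 MPa*m^0.5
sigma0 = sigma1 - k/sqrt(d1) = 194.6 - 0.540902*162.221 = 106.854 MPa
sigma_y(d3) = 106.854 + 0.540902 / sqrt(4.9e-05) = 184.1 MPa


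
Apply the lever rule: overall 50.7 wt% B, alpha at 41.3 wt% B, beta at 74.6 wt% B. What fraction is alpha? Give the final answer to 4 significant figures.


f_alpha = (C_beta - C0) / (C_beta - C_alpha)
f_alpha = (74.6 - 50.7) / (74.6 - 41.3)
f_alpha = 0.7177


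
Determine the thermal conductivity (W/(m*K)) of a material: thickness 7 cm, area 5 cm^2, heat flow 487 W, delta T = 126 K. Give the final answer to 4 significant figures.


k = Q*L / (A*dT)
L = 0.07 m, A = 5e-04 m^2
k = 487 * 0.07 / (5e-04 * 126)
k = 541.1 W/(m*K)


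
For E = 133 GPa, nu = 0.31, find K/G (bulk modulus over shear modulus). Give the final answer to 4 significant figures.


G = E / (2*(1+nu))
G = 133 / (2*(1+0.31)) = 50.7634 GPa
K = E / (3*(1-2*nu))
K = 133 / (3*(1-2*0.31)) = 116.667 GPa
K/G = 116.667 / 50.7634 = 2.298


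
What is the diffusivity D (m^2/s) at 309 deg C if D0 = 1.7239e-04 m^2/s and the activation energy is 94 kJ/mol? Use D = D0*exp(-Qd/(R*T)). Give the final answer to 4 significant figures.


D = D0 * exp(-Qd / (R*T))
T = 582.15 K
D = 1.7239e-04 * exp(-94e3 / (8.314 * 582.15))
D = 6.337e-13 m^2/s


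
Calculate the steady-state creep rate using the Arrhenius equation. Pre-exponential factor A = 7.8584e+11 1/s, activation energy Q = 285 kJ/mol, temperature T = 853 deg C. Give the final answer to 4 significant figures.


rate = A * exp(-Q / (R*T))
T = 853 + 273.15 = 1126.15 K
rate = 7.8584e+11 * exp(-285e3 / (8.314 * 1126.15))
rate = 0.04738 1/s


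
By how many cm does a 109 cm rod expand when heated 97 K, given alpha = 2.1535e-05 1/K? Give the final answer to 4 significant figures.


dL = L0 * alpha * dT
dL = 109 * 2.1535e-05 * 97
dL = 0.2277 cm


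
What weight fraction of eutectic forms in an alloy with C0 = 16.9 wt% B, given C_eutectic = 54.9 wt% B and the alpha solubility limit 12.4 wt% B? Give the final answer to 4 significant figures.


f_primary = (C_e - C0) / (C_e - C_alpha_max)
f_primary = (54.9 - 16.9) / (54.9 - 12.4)
f_primary = 0.894118
f_eutectic = 1 - 0.894118 = 0.1059


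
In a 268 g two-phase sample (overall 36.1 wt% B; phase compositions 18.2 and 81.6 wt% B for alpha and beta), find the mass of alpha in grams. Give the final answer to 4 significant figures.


f_alpha = (C_beta - C0) / (C_beta - C_alpha)
f_alpha = (81.6 - 36.1) / (81.6 - 18.2) = 0.717666
m_alpha = f_alpha * m_total = 0.717666 * 268 = 192.3 g


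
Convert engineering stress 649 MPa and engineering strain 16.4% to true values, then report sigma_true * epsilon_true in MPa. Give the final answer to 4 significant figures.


sigma_true = sigma_eng * (1 + epsilon_eng)
sigma_true = 649 * (1 + 0.164) = 755.436 MPa
epsilon_true = ln(1 + epsilon_eng)
epsilon_true = ln(1 + 0.164) = 0.151862
sigma_true * epsilon_true = 755.436 * 0.151862 = 114.7 MPa


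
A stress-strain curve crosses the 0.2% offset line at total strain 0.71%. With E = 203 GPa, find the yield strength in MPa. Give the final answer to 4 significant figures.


Offset strain = 0.002
Elastic strain at yield = total_strain - offset = 7.1e-03 - 0.002 = 5.1e-03
sigma_y = E * elastic_strain = 203000 * 5.1e-03
sigma_y = 1035 MPa


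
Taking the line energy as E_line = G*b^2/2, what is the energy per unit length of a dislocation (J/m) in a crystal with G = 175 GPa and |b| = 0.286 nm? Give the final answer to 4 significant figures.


E = G*b^2/2
b = 0.286 nm = 2.86e-10 m
G = 175 GPa = 1.75e+11 Pa
E = 0.5 * 1.75e+11 * (2.86e-10)^2
E = 7.157e-09 J/m


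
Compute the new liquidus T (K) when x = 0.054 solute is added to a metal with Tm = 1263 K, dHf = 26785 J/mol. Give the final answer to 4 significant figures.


dT = R*Tm^2*x / dHf
dT = 8.314 * 1263^2 * 0.054 / 26785
dT = 26.7374 K
T_new = 1263 - 26.7374 = 1236 K


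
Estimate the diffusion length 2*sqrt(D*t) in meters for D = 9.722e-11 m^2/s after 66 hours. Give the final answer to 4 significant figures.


t = 66 hr = 237600 s
Diffusion length = 2*sqrt(D*t)
= 2*sqrt(9.722e-11 * 237600)
= 9.612e-03 m


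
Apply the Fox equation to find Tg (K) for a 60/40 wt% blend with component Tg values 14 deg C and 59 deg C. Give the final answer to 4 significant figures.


1/Tg = w1/Tg1 + w2/Tg2 (in Kelvin)
Tg1 = 287.15 K, Tg2 = 332.15 K
1/Tg = 0.6/287.15 + 0.4/332.15
Tg = 303.6 K


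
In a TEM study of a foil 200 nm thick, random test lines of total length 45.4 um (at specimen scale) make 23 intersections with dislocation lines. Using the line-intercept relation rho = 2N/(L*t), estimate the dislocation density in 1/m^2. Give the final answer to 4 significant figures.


rho = 2N / (L * t)
L = 45.4 um = 4.54e-05 m, t = 200 nm = 2e-07 m
rho = 2 * 23 / (4.54e-05 * 2e-07)
rho = 5.066e+12 1/m^2


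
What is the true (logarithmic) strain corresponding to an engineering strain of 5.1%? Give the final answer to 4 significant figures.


epsilon_true = ln(1 + epsilon_eng)
epsilon_true = ln(1 + 0.051)
epsilon_true = 0.04974


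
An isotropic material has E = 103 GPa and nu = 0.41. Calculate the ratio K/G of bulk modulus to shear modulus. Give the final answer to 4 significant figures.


G = E / (2*(1+nu))
G = 103 / (2*(1+0.41)) = 36.5248 GPa
K = E / (3*(1-2*nu))
K = 103 / (3*(1-2*0.41)) = 190.741 GPa
K/G = 190.741 / 36.5248 = 5.222


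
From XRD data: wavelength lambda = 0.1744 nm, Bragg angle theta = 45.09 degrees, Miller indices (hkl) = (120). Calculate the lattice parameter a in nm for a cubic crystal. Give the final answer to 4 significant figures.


d = lambda / (2*sin(theta))
d = 0.1744 / (2*sin(45.09 deg))
d = 0.123126 nm
a = d * sqrt(h^2+k^2+l^2) = 0.123126 * sqrt(5)
a = 0.2753 nm


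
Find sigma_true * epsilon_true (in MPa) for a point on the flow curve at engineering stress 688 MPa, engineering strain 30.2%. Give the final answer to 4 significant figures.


sigma_true = sigma_eng * (1 + epsilon_eng)
sigma_true = 688 * (1 + 0.302) = 895.776 MPa
epsilon_true = ln(1 + epsilon_eng)
epsilon_true = ln(1 + 0.302) = 0.263902
sigma_true * epsilon_true = 895.776 * 0.263902 = 236.4 MPa


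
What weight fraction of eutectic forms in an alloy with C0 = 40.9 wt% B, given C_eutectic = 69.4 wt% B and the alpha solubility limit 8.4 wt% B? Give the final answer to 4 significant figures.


f_primary = (C_e - C0) / (C_e - C_alpha_max)
f_primary = (69.4 - 40.9) / (69.4 - 8.4)
f_primary = 0.467213
f_eutectic = 1 - 0.467213 = 0.5328


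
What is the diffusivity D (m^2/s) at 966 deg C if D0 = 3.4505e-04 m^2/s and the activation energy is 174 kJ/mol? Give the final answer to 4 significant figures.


D = D0 * exp(-Qd / (R*T))
T = 1239.15 K
D = 3.4505e-04 * exp(-174e3 / (8.314 * 1239.15))
D = 1.595e-11 m^2/s


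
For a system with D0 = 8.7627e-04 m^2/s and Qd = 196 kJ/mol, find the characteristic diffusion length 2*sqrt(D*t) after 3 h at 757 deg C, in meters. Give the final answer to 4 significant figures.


Step 1: D = D0 * exp(-Qd/(R*T))
T = 1030.15 K
D = 8.7627e-04 * exp(-196e3 / (8.314 * 1030.15)) = 1.00909e-13 m^2/s
Step 2: L = 2*sqrt(D*t)
t = 3 h = 10800 s
L = 2*sqrt(1.00909e-13 * 10800) = 6.602e-05 m


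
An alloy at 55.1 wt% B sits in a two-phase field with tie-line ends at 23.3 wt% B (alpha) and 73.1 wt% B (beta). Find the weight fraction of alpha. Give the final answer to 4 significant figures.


f_alpha = (C_beta - C0) / (C_beta - C_alpha)
f_alpha = (73.1 - 55.1) / (73.1 - 23.3)
f_alpha = 0.3614


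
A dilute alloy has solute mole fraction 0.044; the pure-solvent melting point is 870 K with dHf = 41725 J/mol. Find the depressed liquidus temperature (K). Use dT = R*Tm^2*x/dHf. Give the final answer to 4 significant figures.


dT = R*Tm^2*x / dHf
dT = 8.314 * 870^2 * 0.044 / 41725
dT = 6.63598 K
T_new = 870 - 6.63598 = 863.4 K


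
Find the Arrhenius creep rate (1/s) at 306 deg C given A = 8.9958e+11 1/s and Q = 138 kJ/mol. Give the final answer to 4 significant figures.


rate = A * exp(-Q / (R*T))
T = 306 + 273.15 = 579.15 K
rate = 8.9958e+11 * exp(-138e3 / (8.314 * 579.15))
rate = 0.3214 1/s


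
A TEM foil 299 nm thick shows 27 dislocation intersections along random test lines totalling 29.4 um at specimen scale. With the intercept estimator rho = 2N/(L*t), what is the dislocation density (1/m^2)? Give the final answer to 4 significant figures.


rho = 2N / (L * t)
L = 29.4 um = 2.94e-05 m, t = 299 nm = 2.99e-07 m
rho = 2 * 27 / (2.94e-05 * 2.99e-07)
rho = 6.143e+12 1/m^2


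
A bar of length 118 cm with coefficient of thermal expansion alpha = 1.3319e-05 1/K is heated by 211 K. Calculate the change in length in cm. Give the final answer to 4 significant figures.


dL = L0 * alpha * dT
dL = 118 * 1.3319e-05 * 211
dL = 0.3316 cm


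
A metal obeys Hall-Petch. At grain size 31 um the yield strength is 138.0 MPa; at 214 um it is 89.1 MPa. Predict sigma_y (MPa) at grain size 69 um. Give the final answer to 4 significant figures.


sigma_y = sigma0 + k / sqrt(d)
1/sqrt(d1) = 1/sqrt(3.1e-05) = 179.605;  1/sqrt(d2) = 68.3586
k = (sigma1 - sigma2) / (1/sqrt(d1) - 1/sqrt(d2)) = (138.0 - 89.1) / (179.605 - 68.3586) = 0.439564 MPa*m^0.5
sigma0 = sigma1 - k/sqrt(d1) = 138.0 - 0.439564*179.605 = 59.0521 MPa
sigma_y(d3) = 59.0521 + 0.439564 / sqrt(6.9e-05) = 112 MPa


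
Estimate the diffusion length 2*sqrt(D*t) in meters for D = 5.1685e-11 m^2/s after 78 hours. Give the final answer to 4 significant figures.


t = 78 hr = 280800 s
Diffusion length = 2*sqrt(D*t)
= 2*sqrt(5.1685e-11 * 280800)
= 7.619e-03 m


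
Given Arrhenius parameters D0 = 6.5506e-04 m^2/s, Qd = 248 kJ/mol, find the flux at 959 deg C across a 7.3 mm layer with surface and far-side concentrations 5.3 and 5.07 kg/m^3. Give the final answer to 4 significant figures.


Step 1: D = D0 * exp(-Qd/(R*T))
T = 959 + 273.15 = 1232.15 K
D = 6.5506e-04 * exp(-248e3 / (8.314 * 1232.15)) = 2.00639e-14 m^2/s
Step 2: J = D * (C1 - C2) / dx
J = 2.00639e-14 * (5.3 - 5.07) / 7.3e-03
J = 6.322e-13 kg/(m^2*s)


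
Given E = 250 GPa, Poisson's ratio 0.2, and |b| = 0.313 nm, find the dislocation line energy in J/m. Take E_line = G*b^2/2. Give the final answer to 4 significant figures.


Step 1: G = E / (2*(1+nu))
G = 250 / (2*(1+0.2)) = 104.167 GPa = 1.04167e+11 Pa
Step 2: E_line = G*b^2/2
b = 0.313 nm = 3.13e-10 m
E_line = 0.5 * 1.04167e+11 * (3.13e-10)^2 = 5.103e-09 J/m


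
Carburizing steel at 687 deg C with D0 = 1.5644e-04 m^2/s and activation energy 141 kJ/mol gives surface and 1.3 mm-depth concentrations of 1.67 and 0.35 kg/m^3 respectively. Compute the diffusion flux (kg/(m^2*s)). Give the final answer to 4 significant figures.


Step 1: D = D0 * exp(-Qd/(R*T))
T = 687 + 273.15 = 960.15 K
D = 1.5644e-04 * exp(-141e3 / (8.314 * 960.15)) = 3.33662e-12 m^2/s
Step 2: J = D * (C1 - C2) / dx
J = 3.33662e-12 * (1.67 - 0.35) / 1.3e-03
J = 3.388e-09 kg/(m^2*s)


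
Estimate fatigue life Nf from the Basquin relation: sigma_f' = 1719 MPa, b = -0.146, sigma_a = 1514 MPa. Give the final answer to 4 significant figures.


sigma_a = sigma_f' * (2*Nf)^b
2*Nf = (sigma_a / sigma_f')^(1/b)
2*Nf = (1514 / 1719)^(1/-0.146)
2*Nf = 2.38638
Nf = 1.193 cycles


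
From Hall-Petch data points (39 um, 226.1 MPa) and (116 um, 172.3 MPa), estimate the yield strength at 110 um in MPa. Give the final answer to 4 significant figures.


sigma_y = sigma0 + k / sqrt(d)
1/sqrt(d1) = 1/sqrt(3.9e-05) = 160.128;  1/sqrt(d2) = 92.8477
k = (sigma1 - sigma2) / (1/sqrt(d1) - 1/sqrt(d2)) = (226.1 - 172.3) / (160.128 - 92.8477) = 0.799638 MPa*m^0.5
sigma0 = sigma1 - k/sqrt(d1) = 226.1 - 0.799638*160.128 = 98.0555 MPa
sigma_y(d3) = 98.0555 + 0.799638 / sqrt(1.1e-04) = 174.3 MPa


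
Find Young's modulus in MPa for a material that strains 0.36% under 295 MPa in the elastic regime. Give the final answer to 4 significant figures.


E = sigma / epsilon
epsilon = 0.36% = 3.6e-03
E = 295 / 3.6e-03
E = 81940 MPa


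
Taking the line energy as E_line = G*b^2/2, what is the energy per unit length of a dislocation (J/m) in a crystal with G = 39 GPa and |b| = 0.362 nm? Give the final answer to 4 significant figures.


E = G*b^2/2
b = 0.362 nm = 3.62e-10 m
G = 39 GPa = 3.9e+10 Pa
E = 0.5 * 3.9e+10 * (3.62e-10)^2
E = 2.555e-09 J/m


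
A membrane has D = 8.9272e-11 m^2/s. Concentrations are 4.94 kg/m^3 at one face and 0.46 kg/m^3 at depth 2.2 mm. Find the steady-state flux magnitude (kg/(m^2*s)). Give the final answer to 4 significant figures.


J = -D * (dC/dx) = D * (C1 - C2) / dx
J = 8.9272e-11 * (4.94 - 0.46) / 2.2e-03
J = 1.818e-07 kg/(m^2*s)


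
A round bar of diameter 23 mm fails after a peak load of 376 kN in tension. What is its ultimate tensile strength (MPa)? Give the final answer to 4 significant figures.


A0 = pi*(d/2)^2 = pi*(23/2)^2 = 415.476 mm^2
UTS = F_max / A0 = 376*1000 / 415.476
UTS = 905 MPa


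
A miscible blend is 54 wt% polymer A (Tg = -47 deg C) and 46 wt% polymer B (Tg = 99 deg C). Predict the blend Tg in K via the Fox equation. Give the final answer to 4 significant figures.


1/Tg = w1/Tg1 + w2/Tg2 (in Kelvin)
Tg1 = 226.15 K, Tg2 = 372.15 K
1/Tg = 0.54/226.15 + 0.46/372.15
Tg = 275.9 K


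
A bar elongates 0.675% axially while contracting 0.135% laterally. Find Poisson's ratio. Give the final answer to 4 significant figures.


nu = -epsilon_lat / epsilon_axial
Lateral strain is contraction (negative), so using magnitudes:
nu = 0.135 / 0.675
nu = 0.2


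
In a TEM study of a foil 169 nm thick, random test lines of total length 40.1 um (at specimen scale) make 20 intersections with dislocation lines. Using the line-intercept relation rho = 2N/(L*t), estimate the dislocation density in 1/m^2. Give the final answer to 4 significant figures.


rho = 2N / (L * t)
L = 40.1 um = 4.01e-05 m, t = 169 nm = 1.69e-07 m
rho = 2 * 20 / (4.01e-05 * 1.69e-07)
rho = 5.902e+12 1/m^2


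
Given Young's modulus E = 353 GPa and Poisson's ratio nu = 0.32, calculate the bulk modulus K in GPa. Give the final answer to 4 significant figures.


K = E / (3*(1-2*nu))
K = 353 / (3*(1-2*0.32))
K = 326.9 GPa


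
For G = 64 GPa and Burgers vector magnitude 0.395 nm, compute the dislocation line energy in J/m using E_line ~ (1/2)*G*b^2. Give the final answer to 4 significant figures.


E = G*b^2/2
b = 0.395 nm = 3.95e-10 m
G = 64 GPa = 6.4e+10 Pa
E = 0.5 * 6.4e+10 * (3.95e-10)^2
E = 4.993e-09 J/m


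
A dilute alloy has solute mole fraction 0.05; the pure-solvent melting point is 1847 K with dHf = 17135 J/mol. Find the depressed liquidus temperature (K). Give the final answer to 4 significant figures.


dT = R*Tm^2*x / dHf
dT = 8.314 * 1847^2 * 0.05 / 17135
dT = 82.7618 K
T_new = 1847 - 82.7618 = 1764 K


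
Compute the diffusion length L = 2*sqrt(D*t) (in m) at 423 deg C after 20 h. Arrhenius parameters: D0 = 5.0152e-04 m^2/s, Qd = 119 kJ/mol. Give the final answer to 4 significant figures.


Step 1: D = D0 * exp(-Qd/(R*T))
T = 696.15 K
D = 5.0152e-04 * exp(-119e3 / (8.314 * 696.15)) = 5.90157e-13 m^2/s
Step 2: L = 2*sqrt(D*t)
t = 20 h = 72000 s
L = 2*sqrt(5.90157e-13 * 72000) = 4.123e-04 m


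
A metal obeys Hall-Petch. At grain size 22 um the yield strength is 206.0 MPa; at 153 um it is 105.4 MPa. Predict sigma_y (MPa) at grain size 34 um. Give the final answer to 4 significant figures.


sigma_y = sigma0 + k / sqrt(d)
1/sqrt(d1) = 1/sqrt(2.2e-05) = 213.201;  1/sqrt(d2) = 80.8452
k = (sigma1 - sigma2) / (1/sqrt(d1) - 1/sqrt(d2)) = (206.0 - 105.4) / (213.201 - 80.8452) = 0.760074 MPa*m^0.5
sigma0 = sigma1 - k/sqrt(d1) = 206.0 - 0.760074*213.201 = 43.9516 MPa
sigma_y(d3) = 43.9516 + 0.760074 / sqrt(3.4e-05) = 174.3 MPa


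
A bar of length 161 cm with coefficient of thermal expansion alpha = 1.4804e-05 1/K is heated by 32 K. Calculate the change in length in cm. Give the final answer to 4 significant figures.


dL = L0 * alpha * dT
dL = 161 * 1.4804e-05 * 32
dL = 0.07627 cm


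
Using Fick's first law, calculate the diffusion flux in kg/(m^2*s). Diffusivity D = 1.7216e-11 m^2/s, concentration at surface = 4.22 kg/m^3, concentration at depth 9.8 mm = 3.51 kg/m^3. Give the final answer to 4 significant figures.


J = -D * (dC/dx) = D * (C1 - C2) / dx
J = 1.7216e-11 * (4.22 - 3.51) / 9.8e-03
J = 1.247e-09 kg/(m^2*s)


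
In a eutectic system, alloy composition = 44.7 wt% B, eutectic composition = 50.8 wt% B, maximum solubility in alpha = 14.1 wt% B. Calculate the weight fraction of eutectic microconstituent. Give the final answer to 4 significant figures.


f_primary = (C_e - C0) / (C_e - C_alpha_max)
f_primary = (50.8 - 44.7) / (50.8 - 14.1)
f_primary = 0.166213
f_eutectic = 1 - 0.166213 = 0.8338


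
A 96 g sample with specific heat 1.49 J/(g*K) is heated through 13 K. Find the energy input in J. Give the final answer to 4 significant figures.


Q = m * cp * dT
Q = 96 * 1.49 * 13
Q = 1860 J


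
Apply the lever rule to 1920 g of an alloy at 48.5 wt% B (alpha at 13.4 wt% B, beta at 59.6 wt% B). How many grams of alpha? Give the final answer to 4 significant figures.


f_alpha = (C_beta - C0) / (C_beta - C_alpha)
f_alpha = (59.6 - 48.5) / (59.6 - 13.4) = 0.24026
m_alpha = f_alpha * m_total = 0.24026 * 1920 = 461.3 g


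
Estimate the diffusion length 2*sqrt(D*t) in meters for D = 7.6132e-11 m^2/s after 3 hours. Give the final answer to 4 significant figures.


t = 3 hr = 10800 s
Diffusion length = 2*sqrt(D*t)
= 2*sqrt(7.6132e-11 * 10800)
= 1.814e-03 m


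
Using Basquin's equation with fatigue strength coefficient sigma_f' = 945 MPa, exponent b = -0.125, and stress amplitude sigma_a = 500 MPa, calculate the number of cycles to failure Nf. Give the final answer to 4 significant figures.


sigma_a = sigma_f' * (2*Nf)^b
2*Nf = (sigma_a / sigma_f')^(1/b)
2*Nf = (500 / 945)^(1/-0.125)
2*Nf = 162.815
Nf = 81.41 cycles


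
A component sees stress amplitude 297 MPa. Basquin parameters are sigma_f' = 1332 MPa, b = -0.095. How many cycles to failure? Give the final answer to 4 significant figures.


sigma_a = sigma_f' * (2*Nf)^b
2*Nf = (sigma_a / sigma_f')^(1/b)
2*Nf = (297 / 1332)^(1/-0.095)
2*Nf = 7.25275e+06
Nf = 3.626e+06 cycles


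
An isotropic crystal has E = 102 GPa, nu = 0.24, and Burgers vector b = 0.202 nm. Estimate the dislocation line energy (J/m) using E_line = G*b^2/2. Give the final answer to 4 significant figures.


Step 1: G = E / (2*(1+nu))
G = 102 / (2*(1+0.24)) = 41.129 GPa = 4.1129e+10 Pa
Step 2: E_line = G*b^2/2
b = 0.202 nm = 2.02e-10 m
E_line = 0.5 * 4.1129e+10 * (2.02e-10)^2 = 8.391e-10 J/m


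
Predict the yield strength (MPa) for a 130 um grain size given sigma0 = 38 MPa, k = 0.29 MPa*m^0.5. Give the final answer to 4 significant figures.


sigma_y = sigma0 + k / sqrt(d)
d = 130 um = 1.3e-04 m
sigma_y = 38 + 0.29 / sqrt(1.3e-04)
sigma_y = 63.43 MPa


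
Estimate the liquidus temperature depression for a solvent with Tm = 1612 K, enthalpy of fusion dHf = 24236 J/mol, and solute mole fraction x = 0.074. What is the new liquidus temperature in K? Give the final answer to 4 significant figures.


dT = R*Tm^2*x / dHf
dT = 8.314 * 1612^2 * 0.074 / 24236
dT = 65.9646 K
T_new = 1612 - 65.9646 = 1546 K


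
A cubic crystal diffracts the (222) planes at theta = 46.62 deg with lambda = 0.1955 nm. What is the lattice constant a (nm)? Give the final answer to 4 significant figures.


d = lambda / (2*sin(theta))
d = 0.1955 / (2*sin(46.62 deg))
d = 0.134491 nm
a = d * sqrt(h^2+k^2+l^2) = 0.134491 * sqrt(12)
a = 0.4659 nm


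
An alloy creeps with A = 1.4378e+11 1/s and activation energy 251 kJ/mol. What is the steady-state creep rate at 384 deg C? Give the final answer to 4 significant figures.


rate = A * exp(-Q / (R*T))
T = 384 + 273.15 = 657.15 K
rate = 1.4378e+11 * exp(-251e3 / (8.314 * 657.15))
rate = 1.606e-09 1/s


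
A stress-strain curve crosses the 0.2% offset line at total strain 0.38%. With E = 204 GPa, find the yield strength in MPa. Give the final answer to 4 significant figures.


Offset strain = 0.002
Elastic strain at yield = total_strain - offset = 3.8e-03 - 0.002 = 1.8e-03
sigma_y = E * elastic_strain = 204000 * 1.8e-03
sigma_y = 367.2 MPa


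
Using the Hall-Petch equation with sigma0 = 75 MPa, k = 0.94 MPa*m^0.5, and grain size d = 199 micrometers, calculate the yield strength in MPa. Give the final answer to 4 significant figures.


sigma_y = sigma0 + k / sqrt(d)
d = 199 um = 1.99e-04 m
sigma_y = 75 + 0.94 / sqrt(1.99e-04)
sigma_y = 141.6 MPa


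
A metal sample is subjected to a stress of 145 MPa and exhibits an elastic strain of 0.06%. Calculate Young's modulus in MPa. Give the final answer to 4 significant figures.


E = sigma / epsilon
epsilon = 0.06% = 6e-04
E = 145 / 6e-04
E = 241700 MPa


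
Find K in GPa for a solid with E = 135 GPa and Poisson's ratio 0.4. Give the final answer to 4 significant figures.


K = E / (3*(1-2*nu))
K = 135 / (3*(1-2*0.4))
K = 225 GPa


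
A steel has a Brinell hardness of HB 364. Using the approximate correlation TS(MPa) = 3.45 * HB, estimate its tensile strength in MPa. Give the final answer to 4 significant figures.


TS (MPa) = 3.45 * HB
TS = 3.45 * 364
TS = 1256 MPa


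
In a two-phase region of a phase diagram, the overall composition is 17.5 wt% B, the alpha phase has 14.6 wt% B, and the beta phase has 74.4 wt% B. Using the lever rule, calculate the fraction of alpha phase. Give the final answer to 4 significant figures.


f_alpha = (C_beta - C0) / (C_beta - C_alpha)
f_alpha = (74.4 - 17.5) / (74.4 - 14.6)
f_alpha = 0.9515


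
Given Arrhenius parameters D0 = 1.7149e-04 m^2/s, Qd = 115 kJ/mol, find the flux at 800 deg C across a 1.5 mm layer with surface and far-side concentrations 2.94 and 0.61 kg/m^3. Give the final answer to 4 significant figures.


Step 1: D = D0 * exp(-Qd/(R*T))
T = 800 + 273.15 = 1073.15 K
D = 1.7149e-04 * exp(-115e3 / (8.314 * 1073.15)) = 4.33024e-10 m^2/s
Step 2: J = D * (C1 - C2) / dx
J = 4.33024e-10 * (2.94 - 0.61) / 1.5e-03
J = 6.726e-07 kg/(m^2*s)


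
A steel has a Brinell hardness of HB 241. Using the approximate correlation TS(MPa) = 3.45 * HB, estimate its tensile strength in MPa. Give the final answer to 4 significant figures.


TS (MPa) = 3.45 * HB
TS = 3.45 * 241
TS = 831.5 MPa


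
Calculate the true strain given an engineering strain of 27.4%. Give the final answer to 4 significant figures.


epsilon_true = ln(1 + epsilon_eng)
epsilon_true = ln(1 + 0.274)
epsilon_true = 0.2422


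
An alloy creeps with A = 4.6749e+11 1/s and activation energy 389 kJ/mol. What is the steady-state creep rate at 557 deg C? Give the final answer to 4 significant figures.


rate = A * exp(-Q / (R*T))
T = 557 + 273.15 = 830.15 K
rate = 4.6749e+11 * exp(-389e3 / (8.314 * 830.15))
rate = 1.557e-13 1/s


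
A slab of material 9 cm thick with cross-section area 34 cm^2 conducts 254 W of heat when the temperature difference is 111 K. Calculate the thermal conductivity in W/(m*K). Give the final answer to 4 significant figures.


k = Q*L / (A*dT)
L = 0.09 m, A = 3.4e-03 m^2
k = 254 * 0.09 / (3.4e-03 * 111)
k = 60.57 W/(m*K)


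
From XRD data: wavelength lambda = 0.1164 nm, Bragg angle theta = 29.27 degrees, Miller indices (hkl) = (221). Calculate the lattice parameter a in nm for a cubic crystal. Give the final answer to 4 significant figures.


d = lambda / (2*sin(theta))
d = 0.1164 / (2*sin(29.27 deg))
d = 0.119036 nm
a = d * sqrt(h^2+k^2+l^2) = 0.119036 * sqrt(9)
a = 0.3571 nm


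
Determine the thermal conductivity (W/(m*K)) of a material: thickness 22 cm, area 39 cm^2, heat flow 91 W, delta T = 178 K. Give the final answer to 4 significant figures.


k = Q*L / (A*dT)
L = 0.22 m, A = 3.9e-03 m^2
k = 91 * 0.22 / (3.9e-03 * 178)
k = 28.84 W/(m*K)


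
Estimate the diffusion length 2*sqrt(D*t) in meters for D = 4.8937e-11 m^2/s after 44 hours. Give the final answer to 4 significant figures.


t = 44 hr = 158400 s
Diffusion length = 2*sqrt(D*t)
= 2*sqrt(4.8937e-11 * 158400)
= 5.568e-03 m


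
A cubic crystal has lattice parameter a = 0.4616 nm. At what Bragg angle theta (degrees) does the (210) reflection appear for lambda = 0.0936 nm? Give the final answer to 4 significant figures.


d = a / sqrt(h^2+k^2+l^2)
d = 0.4616 / sqrt(5) = 0.206434 nm
lambda = 2*d*sin(theta)  =>  sin(theta) = lambda / (2*d)
sin(theta) = 0.0936 / (2 * 0.206434) = 0.226707
theta = 13.1 deg


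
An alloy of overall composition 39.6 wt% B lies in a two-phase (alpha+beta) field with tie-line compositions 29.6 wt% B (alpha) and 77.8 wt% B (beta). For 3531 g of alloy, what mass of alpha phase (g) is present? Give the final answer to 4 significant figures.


f_alpha = (C_beta - C0) / (C_beta - C_alpha)
f_alpha = (77.8 - 39.6) / (77.8 - 29.6) = 0.792531
m_alpha = f_alpha * m_total = 0.792531 * 3531 = 2798 g


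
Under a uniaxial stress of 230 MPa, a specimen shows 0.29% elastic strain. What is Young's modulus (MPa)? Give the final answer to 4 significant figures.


E = sigma / epsilon
epsilon = 0.29% = 2.9e-03
E = 230 / 2.9e-03
E = 79310 MPa


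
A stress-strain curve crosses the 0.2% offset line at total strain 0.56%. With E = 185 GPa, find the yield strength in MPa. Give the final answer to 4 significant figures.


Offset strain = 0.002
Elastic strain at yield = total_strain - offset = 5.6e-03 - 0.002 = 3.6e-03
sigma_y = E * elastic_strain = 185000 * 3.6e-03
sigma_y = 666 MPa


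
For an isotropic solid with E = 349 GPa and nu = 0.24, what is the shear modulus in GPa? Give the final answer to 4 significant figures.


G = E / (2*(1+nu))
G = 349 / (2*(1+0.24))
G = 140.7 GPa


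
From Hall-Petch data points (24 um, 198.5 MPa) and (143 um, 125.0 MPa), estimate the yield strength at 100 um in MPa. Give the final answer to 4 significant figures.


sigma_y = sigma0 + k / sqrt(d)
1/sqrt(d1) = 1/sqrt(2.4e-05) = 204.124;  1/sqrt(d2) = 83.6242
k = (sigma1 - sigma2) / (1/sqrt(d1) - 1/sqrt(d2)) = (198.5 - 125.0) / (204.124 - 83.6242) = 0.609959 MPa*m^0.5
sigma0 = sigma1 - k/sqrt(d1) = 198.5 - 0.609959*204.124 = 73.9927 MPa
sigma_y(d3) = 73.9927 + 0.609959 / sqrt(1e-04) = 135 MPa


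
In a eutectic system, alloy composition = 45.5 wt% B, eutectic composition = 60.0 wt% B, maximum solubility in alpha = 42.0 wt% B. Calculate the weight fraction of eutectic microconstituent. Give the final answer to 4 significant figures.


f_primary = (C_e - C0) / (C_e - C_alpha_max)
f_primary = (60.0 - 45.5) / (60.0 - 42.0)
f_primary = 0.805556
f_eutectic = 1 - 0.805556 = 0.1944


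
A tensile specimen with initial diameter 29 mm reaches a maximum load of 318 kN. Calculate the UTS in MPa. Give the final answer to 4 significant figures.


A0 = pi*(d/2)^2 = pi*(29/2)^2 = 660.52 mm^2
UTS = F_max / A0 = 318*1000 / 660.52
UTS = 481.4 MPa


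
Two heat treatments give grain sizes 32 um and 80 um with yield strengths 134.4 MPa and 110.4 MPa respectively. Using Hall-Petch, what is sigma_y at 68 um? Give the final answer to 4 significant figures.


sigma_y = sigma0 + k / sqrt(d)
1/sqrt(d1) = 1/sqrt(3.2e-05) = 176.777;  1/sqrt(d2) = 111.803
k = (sigma1 - sigma2) / (1/sqrt(d1) - 1/sqrt(d2)) = (134.4 - 110.4) / (176.777 - 111.803) = 0.369383 MPa*m^0.5
sigma0 = sigma1 - k/sqrt(d1) = 134.4 - 0.369383*176.777 = 69.1018 MPa
sigma_y(d3) = 69.1018 + 0.369383 / sqrt(6.8e-05) = 113.9 MPa


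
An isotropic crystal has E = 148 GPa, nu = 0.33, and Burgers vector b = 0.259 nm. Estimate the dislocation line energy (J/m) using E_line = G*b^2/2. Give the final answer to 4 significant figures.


Step 1: G = E / (2*(1+nu))
G = 148 / (2*(1+0.33)) = 55.6391 GPa = 5.56391e+10 Pa
Step 2: E_line = G*b^2/2
b = 0.259 nm = 2.59e-10 m
E_line = 0.5 * 5.56391e+10 * (2.59e-10)^2 = 1.866e-09 J/m


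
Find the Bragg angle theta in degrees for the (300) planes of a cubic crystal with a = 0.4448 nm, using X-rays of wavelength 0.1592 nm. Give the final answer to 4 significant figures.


d = a / sqrt(h^2+k^2+l^2)
d = 0.4448 / sqrt(9) = 0.148267 nm
lambda = 2*d*sin(theta)  =>  sin(theta) = lambda / (2*d)
sin(theta) = 0.1592 / (2 * 0.148267) = 0.536871
theta = 32.47 deg


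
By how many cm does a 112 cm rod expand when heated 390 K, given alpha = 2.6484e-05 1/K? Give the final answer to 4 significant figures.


dL = L0 * alpha * dT
dL = 112 * 2.6484e-05 * 390
dL = 1.157 cm


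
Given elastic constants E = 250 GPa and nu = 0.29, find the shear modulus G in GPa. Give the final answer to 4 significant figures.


G = E / (2*(1+nu))
G = 250 / (2*(1+0.29))
G = 96.9 GPa


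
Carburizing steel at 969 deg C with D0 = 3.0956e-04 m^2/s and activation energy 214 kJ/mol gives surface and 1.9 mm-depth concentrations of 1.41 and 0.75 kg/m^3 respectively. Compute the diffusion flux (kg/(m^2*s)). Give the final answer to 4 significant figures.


Step 1: D = D0 * exp(-Qd/(R*T))
T = 969 + 273.15 = 1242.15 K
D = 3.0956e-04 * exp(-214e3 / (8.314 * 1242.15)) = 3.09981e-13 m^2/s
Step 2: J = D * (C1 - C2) / dx
J = 3.09981e-13 * (1.41 - 0.75) / 1.9e-03
J = 1.077e-10 kg/(m^2*s)
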